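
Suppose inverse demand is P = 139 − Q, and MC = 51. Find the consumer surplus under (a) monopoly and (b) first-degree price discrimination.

The monopolist equates marginal revenue to marginal cost: 139 − 2Q = 51, so Q = 44. From demand, P = 95.
CS = ½·(139 − 95)·44 = 968.
With perfect price discrimination, output is the efficient level Q = 88 (where demand meets MC), but every buyer pays their willingness to pay: CS = 0 and PS = total surplus.
CS = 0.

Monopoly: CS = 968; Perfect PD: CS = 0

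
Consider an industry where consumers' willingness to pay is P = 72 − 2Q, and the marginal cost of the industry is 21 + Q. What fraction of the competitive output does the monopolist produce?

Q_m/Q_c = 0.6

A monopolist chooses Q where MR = MC. MR = 72 − 4Q; setting this equal to 21 + Q gives Q = 10.2 and P = 51.6.
Competitive equilibrium sets price equal to marginal cost: 72 − 2Q = 21 + Q, so Q = 17 and P = 38.
Ratio Q_m/Q_c = 10.2/17 = 0.6.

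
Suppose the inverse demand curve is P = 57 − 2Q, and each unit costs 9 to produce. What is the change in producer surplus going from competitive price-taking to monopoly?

PS rises by 288

Perfect competition: P = MC = 9, so 57 − 2Q = 9 and Q = 24.
PS = (9 − 9)·24 = 0.
The monopolist equates marginal revenue to marginal cost: 57 − 4Q = 9, so Q = 12. From demand, P = 33.
PS = (33 − 9)·12 = 288.
Change in producer surplus: 288 − 0 = 288.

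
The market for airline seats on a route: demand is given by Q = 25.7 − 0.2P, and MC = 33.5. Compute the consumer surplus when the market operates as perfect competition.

CS = 902.5

Inverting demand: P = 128.5 − 5Q.
Perfect competition: P = MC = 33.5, so 128.5 − 5Q = 33.5 and Q = 19.
CS = ½·(128.5 − 33.5)·19 = 902.5.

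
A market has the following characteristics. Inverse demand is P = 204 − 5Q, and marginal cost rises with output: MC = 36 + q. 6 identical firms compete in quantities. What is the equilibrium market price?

P = 64

With 6 symmetric Cournot firms, each firm's FOC gives 204 − 35q = 36 + q, so q = 14/3, Q = 6·14/3 = 28, and P = 64.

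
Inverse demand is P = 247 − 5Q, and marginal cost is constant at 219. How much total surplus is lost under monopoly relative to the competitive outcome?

DWL = 19.6

Perfect competition: P = MC = 219, so 247 − 5Q = 219 and Q = 5.6.
Monopoly sets MR = MC: 247 − 10Q = 219 ⇒ Q = 2.8, P = 247 − 5·2.8 = 233.
DWL is the triangle between Q = 2.8 and Q = 5.6: ½·(5.6 − 2.8)·(233 − 219) = 19.6.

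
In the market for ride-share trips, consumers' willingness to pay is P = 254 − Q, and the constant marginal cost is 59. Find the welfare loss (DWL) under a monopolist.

Perfect competition: P = MC = 59, so 254 − Q = 59 and Q = 195.
Monopoly sets MR = MC: 254 − 2Q = 59 ⇒ Q = 97.5, P = 254 − 97.5 = 156.5.
DWL is the triangle between Q = 97.5 and Q = 195: ½·(195 − 97.5)·(156.5 − 59) = 4753.125.

DWL = 4753.125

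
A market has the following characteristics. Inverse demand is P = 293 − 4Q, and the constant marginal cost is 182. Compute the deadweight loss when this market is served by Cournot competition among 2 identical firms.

DWL = 171.125

Competitive firms price at marginal cost: P = 182, giving Q = 27.75.
With 2 symmetric Cournot firms, each firm's FOC gives 293 − 12q = 182, so q = 9.25, Q = 2·9.25 = 18.5, and P = 219.
DWL is the triangle between Q = 18.5 and Q = 27.75: ½·(27.75 − 18.5)·(219 − 182) = 171.125.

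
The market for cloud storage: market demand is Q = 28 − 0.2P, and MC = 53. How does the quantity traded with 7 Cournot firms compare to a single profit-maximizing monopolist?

Inverting demand: P = 140 − 5Q.
In a 7-firm Cournot equilibrium, symmetry and the first-order condition give q = (140 − 53)/(40) = 2.175. So Q = 15.225 and P = 63.875.
A monopolist chooses Q where MR = MC. MR = 140 − 10Q; setting this equal to 53 gives Q = 8.7 and P = 96.5.

Cournot: Q = 15.225; Monopoly: Q = 8.7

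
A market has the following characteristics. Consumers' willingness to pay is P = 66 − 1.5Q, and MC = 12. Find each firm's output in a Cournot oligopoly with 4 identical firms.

q_i = 7.2

With 4 symmetric Cournot firms, each firm's FOC gives 66 − 7.5q = 12, so q = 7.2, Q = 4·7.2 = 28.8, and P = 22.8.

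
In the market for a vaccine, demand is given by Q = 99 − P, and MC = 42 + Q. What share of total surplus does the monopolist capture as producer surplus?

PS/TS = 0.75

Inverting demand: P = 99 − Q.
A monopolist chooses Q where MR = MC. MR = 99 − 2Q; setting this equal to 42 + Q gives Q = 19 and P = 80.
CS = ½·(99 − 80)·19 = 180.5.
PS = P·Q − VC(Q) = 80·19 − (42·19 + ½·1·19²) = 541.5.
Share captured = PS/TS = 541.5/722 = 0.75.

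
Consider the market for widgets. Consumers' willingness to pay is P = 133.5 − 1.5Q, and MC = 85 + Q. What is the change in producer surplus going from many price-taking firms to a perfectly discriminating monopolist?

Under competition P = MC: 133.5 − 1.5Q = 85 + Q ⇒ Q = 19.4, P = 104.4.
PS = P·Q − VC(Q) = 104.4·19.4 − (85·19.4 + ½·1·19.4²) = 188.18.
With perfect price discrimination, output is the efficient level Q = 19.4 (where demand meets MC), but every buyer pays their willingness to pay: CS = 0 and PS = total surplus.
PS = ½·(133.5 − 85)·19.4 = 470.45.
Change in producer surplus: 470.45 − 188.18 = 282.27.

Producer surplus rises by 282.27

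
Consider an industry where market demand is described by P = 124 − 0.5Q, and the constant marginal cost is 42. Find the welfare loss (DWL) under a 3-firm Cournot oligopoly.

Under competition P = MC = 42, so Q = (124 − 42)/0.5 = 164.
In a 3-firm Cournot equilibrium, symmetry and the first-order condition give q = (124 − 42)/(2) = 41. So Q = 123 and P = 62.5.
DWL is the triangle between Q = 123 and Q = 164: ½·(164 − 123)·(62.5 − 42) = 420.25.

DWL = 420.25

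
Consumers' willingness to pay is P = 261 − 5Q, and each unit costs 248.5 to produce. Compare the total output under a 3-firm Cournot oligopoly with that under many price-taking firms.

Cournot: Q = 1.875; Competition: Q = 2.5

In a 3-firm Cournot equilibrium, symmetry and the first-order condition give q = (261 − 248.5)/(20) = 0.625. So Q = 1.875 and P = 251.625.
Competitive firms price at marginal cost: P = 248.5, giving Q = 2.5.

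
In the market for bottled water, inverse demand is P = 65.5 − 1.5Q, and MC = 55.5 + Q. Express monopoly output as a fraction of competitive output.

A monopolist chooses Q where MR = MC. MR = 65.5 − 3Q; setting this equal to 55.5 + Q gives Q = 2.5 and P = 61.75.
Competitive equilibrium sets price equal to marginal cost: 65.5 − 1.5Q = 55.5 + Q, so Q = 4 and P = 59.5.
Ratio Q_m/Q_c = 2.5/4 = 0.625.

Q_m/Q_c = 0.625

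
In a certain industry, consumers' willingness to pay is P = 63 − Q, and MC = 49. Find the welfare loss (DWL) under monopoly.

Perfect competition: P = MC = 49, so 63 − Q = 49 and Q = 14.
A monopolist chooses Q where MR = MC. MR = 63 − 2Q; setting this equal to 49 gives Q = 7 and P = 56.
DWL is the triangle between Q = 7 and Q = 14: ½·(14 − 7)·(56 − 49) = 24.5.

DWL = 24.5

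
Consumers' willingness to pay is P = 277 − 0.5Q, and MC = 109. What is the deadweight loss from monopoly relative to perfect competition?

Perfect competition: P = MC = 109, so 277 − 0.5Q = 109 and Q = 336.
Monopoly sets MR = MC: 277 − Q = 109 ⇒ Q = 168, P = 277 − 0.5·168 = 193.
DWL is the triangle between Q = 168 and Q = 336: ½·(336 − 168)·(193 − 109) = 7056.

DWL = 7056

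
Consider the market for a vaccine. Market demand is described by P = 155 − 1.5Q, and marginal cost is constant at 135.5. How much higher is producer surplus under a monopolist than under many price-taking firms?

PS rises by 63.375

Under competition P = MC = 135.5, so Q = (155 − 135.5)/1.5 = 13.
PS = (135.5 − 135.5)·13 = 0.
A monopolist chooses Q where MR = MC. MR = 155 − 3Q; setting this equal to 135.5 gives Q = 6.5 and P = 145.25.
PS = (145.25 − 135.5)·6.5 = 63.375.
Change in producer surplus: 63.375 − 0 = 63.375.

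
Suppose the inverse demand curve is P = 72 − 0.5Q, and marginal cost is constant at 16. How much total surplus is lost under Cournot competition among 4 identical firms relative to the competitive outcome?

Under competition P = MC = 16, so Q = (72 − 16)/0.5 = 112.
With 4 symmetric Cournot firms, each firm's FOC gives 72 − 2.5q = 16, so q = 22.4, Q = 4·22.4 = 89.6, and P = 27.2.
DWL is the triangle between Q = 89.6 and Q = 112: ½·(112 − 89.6)·(27.2 − 16) = 125.44.

DWL = 125.44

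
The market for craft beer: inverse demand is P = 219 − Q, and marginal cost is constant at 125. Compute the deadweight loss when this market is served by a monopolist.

DWL = 1104.5

Under competition P = MC = 125, so Q = (219 − 125)/1 = 94.
The monopolist equates marginal revenue to marginal cost: 219 − 2Q = 125, so Q = 47. From demand, P = 172.
DWL is the triangle between Q = 47 and Q = 94: ½·(94 − 47)·(172 − 125) = 1104.5.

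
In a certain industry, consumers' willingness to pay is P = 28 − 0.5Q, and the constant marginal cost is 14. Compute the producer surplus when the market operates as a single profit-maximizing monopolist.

PS = 98

A monopolist chooses Q where MR = MC. MR = 28 − Q; setting this equal to 14 gives Q = 14 and P = 21.
PS = (21 − 14)·14 = 98.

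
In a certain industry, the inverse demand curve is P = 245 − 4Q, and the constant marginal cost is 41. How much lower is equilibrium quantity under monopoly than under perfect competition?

Q falls by 25.5

Perfect competition: P = MC = 41, so 245 − 4Q = 41 and Q = 51.
The monopolist equates marginal revenue to marginal cost: 245 − 8Q = 41, so Q = 25.5. From demand, P = 143.
Change in equilibrium quantity: 25.5 − 51 = −25.5.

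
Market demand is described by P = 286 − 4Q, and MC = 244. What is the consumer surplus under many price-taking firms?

CS = 220.5

Perfect competition: P = MC = 244, so 286 − 4Q = 244 and Q = 10.5.
CS = ½·(286 − 244)·10.5 = 220.5.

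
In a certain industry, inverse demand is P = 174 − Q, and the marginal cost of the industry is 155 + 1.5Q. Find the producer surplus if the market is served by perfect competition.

Competitive equilibrium sets price equal to marginal cost: 174 − Q = 155 + 1.5Q, so Q = 7.6 and P = 166.4.
PS = P·Q − VC(Q) = 166.4·7.6 − (155·7.6 + ½·1.5·7.6²) = 43.32.

PS = 43.32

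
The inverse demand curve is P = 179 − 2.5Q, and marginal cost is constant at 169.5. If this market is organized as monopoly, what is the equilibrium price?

The monopolist equates marginal revenue to marginal cost: 179 − 5Q = 169.5, so Q = 1.9. From demand, P = 174.25.

P = 174.25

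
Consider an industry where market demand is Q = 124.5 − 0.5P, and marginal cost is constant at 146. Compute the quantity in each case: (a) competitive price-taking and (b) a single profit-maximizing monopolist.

Inverting demand: P = 249 − 2Q.
Under competition P = MC = 146, so Q = (249 − 146)/2 = 51.5.
Monopoly sets MR = MC: 249 − 4Q = 146 ⇒ Q = 25.75, P = 249 − 2·25.75 = 197.5.

Competition: Q = 51.5; Monopoly: Q = 25.75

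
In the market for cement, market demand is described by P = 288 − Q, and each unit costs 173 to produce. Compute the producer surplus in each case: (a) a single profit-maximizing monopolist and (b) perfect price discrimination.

Monopoly sets MR = MC: 288 − 2Q = 173 ⇒ Q = 57.5, P = 288 − 57.5 = 230.5.
PS = (230.5 − 173)·57.5 = 3306.25.
A perfectly discriminating monopolist sells every unit with P(Q) ≥ MC(Q), so output equals the competitive quantity Q = 115. Each buyer pays their reservation price, so CS = 0 and the firm captures all surplus.
PS = ½·(288 − 173)·115 = 6612.5.

Monopoly: PS = 3306.25; Perfect PD: PS = 6612.5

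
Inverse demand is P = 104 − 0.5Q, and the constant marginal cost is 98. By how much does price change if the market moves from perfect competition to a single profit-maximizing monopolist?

P rises by 3

Under competition P = MC = 98, so Q = (104 − 98)/0.5 = 12.
A monopolist chooses Q where MR = MC. MR = 104 − Q; setting this equal to 98 gives Q = 6 and P = 101.
Change in price: 101 − 98 = 3.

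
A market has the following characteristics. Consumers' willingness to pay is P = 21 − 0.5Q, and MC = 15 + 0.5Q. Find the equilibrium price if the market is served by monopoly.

The monopolist equates marginal revenue to marginal cost: 21 − Q = 15 + 0.5Q, so Q = 4. From demand, P = 19.

P = 19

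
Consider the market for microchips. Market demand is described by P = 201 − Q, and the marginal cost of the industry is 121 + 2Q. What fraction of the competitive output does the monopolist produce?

A monopolist chooses Q where MR = MC. MR = 201 − 2Q; setting this equal to 121 + 2Q gives Q = 20 and P = 181.
Under competition P = MC: 201 − Q = 121 + 2Q ⇒ Q = 80/3, P = 523/3.
Ratio Q_m/Q_c = 20/(80/3) = 0.75.

Q_m/Q_c = 0.75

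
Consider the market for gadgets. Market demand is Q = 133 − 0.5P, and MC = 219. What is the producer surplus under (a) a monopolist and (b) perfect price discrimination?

Inverting demand: P = 266 − 2Q.
The monopolist equates marginal revenue to marginal cost: 266 − 4Q = 219, so Q = 11.75. From demand, P = 242.5.
PS = (242.5 − 219)·11.75 = 276.125.
With perfect price discrimination, output is the efficient level Q = 23.5 (where demand meets MC), but every buyer pays their willingness to pay: CS = 0 and PS = total surplus.
PS = ½·(266 − 219)·23.5 = 552.25.

Monopoly: PS = 276.125; Perfect PD: PS = 552.25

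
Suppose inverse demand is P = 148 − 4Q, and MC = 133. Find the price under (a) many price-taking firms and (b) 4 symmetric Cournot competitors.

Competition: P = 133; Cournot: P = 136

Under competition P = MC = 133, so Q = (148 − 133)/4 = 3.75.
Cournot with 4 identical firms: the symmetric best-response condition is 148 − 20q = 133. Each firm produces q = 0.75, total output Q = 3, price P = 136.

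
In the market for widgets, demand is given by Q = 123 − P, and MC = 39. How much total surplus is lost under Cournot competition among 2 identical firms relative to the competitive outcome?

DWL = 392

Inverting demand: P = 123 − Q.
Perfect competition: P = MC = 39, so 123 − Q = 39 and Q = 84.
Cournot with 2 identical firms: the symmetric best-response condition is 123 − 3q = 39. Each firm produces q = 28, total output Q = 56, price P = 67.
DWL is the triangle between Q = 56 and Q = 84: ½·(84 − 56)·(67 − 39) = 392.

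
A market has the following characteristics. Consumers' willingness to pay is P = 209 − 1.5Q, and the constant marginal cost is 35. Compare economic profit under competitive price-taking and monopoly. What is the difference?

Economic profit rises by 5046

Under competition P = MC = 35, so Q = (209 − 35)/1.5 = 116.
Profit = (35 − 35)·116 = 0.
The monopolist equates marginal revenue to marginal cost: 209 − 3Q = 35, so Q = 58. From demand, P = 122.
Profit = (122 − 35)·58 = 5046.
Change in economic profit: 5046 − 0 = 5046.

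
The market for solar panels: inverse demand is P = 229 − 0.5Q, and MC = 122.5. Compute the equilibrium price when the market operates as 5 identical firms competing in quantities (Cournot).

P = 140.25

With 5 symmetric Cournot firms, each firm's FOC gives 229 − 3q = 122.5, so q = 35.5, Q = 5·35.5 = 177.5, and P = 140.25.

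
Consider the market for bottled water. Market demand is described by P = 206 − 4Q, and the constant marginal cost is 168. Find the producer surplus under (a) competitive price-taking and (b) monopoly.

Under competition P = MC = 168, so Q = (206 − 168)/4 = 9.5.
PS = (168 − 168)·9.5 = 0.
A monopolist chooses Q where MR = MC. MR = 206 − 8Q; setting this equal to 168 gives Q = 4.75 and P = 187.
PS = (187 − 168)·4.75 = 90.25.

Competition: PS = 0; Monopoly: PS = 90.25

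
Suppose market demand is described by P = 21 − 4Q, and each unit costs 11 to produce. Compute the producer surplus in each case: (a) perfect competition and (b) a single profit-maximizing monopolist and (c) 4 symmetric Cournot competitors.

Competition: PS = 0; Monopoly: PS = 6.25; Cournot: PS = 4

Competitive firms price at marginal cost: P = 11, giving Q = 2.5.
PS = (11 − 11)·2.5 = 0.
A monopolist chooses Q where MR = MC. MR = 21 − 8Q; setting this equal to 11 gives Q = 1.25 and P = 16.
PS = (16 − 11)·1.25 = 6.25.
Cournot with 4 identical firms: the symmetric best-response condition is 21 − 20q = 11. Each firm produces q = 0.5, total output Q = 2, price P = 13.
PS = (13 − 11)·2 = 4.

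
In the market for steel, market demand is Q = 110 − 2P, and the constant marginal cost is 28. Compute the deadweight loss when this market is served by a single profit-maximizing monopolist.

Inverting demand: P = 55 − 0.5Q.
Under competition P = MC = 28, so Q = (55 − 28)/0.5 = 54.
Monopoly sets MR = MC: 55 − Q = 28 ⇒ Q = 27, P = 55 − 0.5·27 = 41.5.
DWL is the triangle between Q = 27 and Q = 54: ½·(54 − 27)·(41.5 − 28) = 182.25.

DWL = 182.25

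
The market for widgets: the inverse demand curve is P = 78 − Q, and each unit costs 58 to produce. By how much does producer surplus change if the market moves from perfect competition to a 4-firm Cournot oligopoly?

Producer surplus rises by 64

Under competition P = MC = 58, so Q = (78 − 58)/1 = 20.
PS = (58 − 58)·20 = 0.
With 4 symmetric Cournot firms, each firm's FOC gives 78 − 5q = 58, so q = 4, Q = 4·4 = 16, and P = 62.
PS = (62 − 58)·16 = 64.
Change in producer surplus: 64 − 0 = 64.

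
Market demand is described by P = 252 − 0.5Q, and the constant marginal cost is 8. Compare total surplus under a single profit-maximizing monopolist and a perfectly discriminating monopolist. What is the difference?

Total surplus rises by 14884

Monopoly sets MR = MC: 252 − Q = 8 ⇒ Q = 244, P = 252 − 0.5·244 = 130.
CS = ½·(252 − 130)·244 = 14884; PS = (130 − 8)·244 = 29768; TS = 44652.
A perfectly discriminating monopolist sells every unit with P(Q) ≥ MC(Q), so output equals the competitive quantity Q = 488. Each buyer pays their reservation price, so CS = 0 and the firm captures all surplus.
TS = 59536 (equal to competitive TS).
Change in total surplus: 59536 − 44652 = 14884.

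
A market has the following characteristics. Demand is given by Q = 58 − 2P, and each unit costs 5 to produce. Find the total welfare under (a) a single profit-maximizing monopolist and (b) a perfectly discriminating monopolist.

Inverting demand: P = 29 − 0.5Q.
The monopolist equates marginal revenue to marginal cost: 29 − Q = 5, so Q = 24. From demand, P = 17.
CS = ½·(29 − 17)·24 = 144; PS = (17 − 5)·24 = 288; TS = 432.
With perfect price discrimination, output is the efficient level Q = 48 (where demand meets MC), but every buyer pays their willingness to pay: CS = 0 and PS = total surplus.
TS = 576 (equal to competitive TS).

Monopoly: TS = 432; Perfect PD: TS = 576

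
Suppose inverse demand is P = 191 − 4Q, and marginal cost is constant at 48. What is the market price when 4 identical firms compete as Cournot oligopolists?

P = 76.6

With 4 symmetric Cournot firms, each firm's FOC gives 191 − 20q = 48, so q = 7.15, Q = 4·7.15 = 28.6, and P = 76.6.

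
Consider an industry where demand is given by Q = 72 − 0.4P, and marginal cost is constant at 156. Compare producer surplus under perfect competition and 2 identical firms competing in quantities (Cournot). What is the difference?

Inverting demand: P = 180 − 2.5Q.
Under competition P = MC = 156, so Q = (180 − 156)/2.5 = 9.6.
PS = (156 − 156)·9.6 = 0.
In a 2-firm Cournot equilibrium, symmetry and the first-order condition give q = (180 − 156)/(7.5) = 3.2. So Q = 6.4 and P = 164.
PS = (164 − 156)·6.4 = 51.2.
Change in producer surplus: 51.2 − 0 = 51.2.

PS rises by 51.2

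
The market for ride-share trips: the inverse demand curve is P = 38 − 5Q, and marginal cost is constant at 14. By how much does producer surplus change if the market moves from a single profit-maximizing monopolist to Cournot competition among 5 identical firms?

PS falls by 12.8

The monopolist equates marginal revenue to marginal cost: 38 − 10Q = 14, so Q = 2.4. From demand, P = 26.
PS = (26 − 14)·2.4 = 28.8.
Cournot with 5 identical firms: the symmetric best-response condition is 38 − 30q = 14. Each firm produces q = 0.8, total output Q = 4, price P = 18.
PS = (18 − 14)·4 = 16.
Change in producer surplus: 16 − 28.8 = −12.8.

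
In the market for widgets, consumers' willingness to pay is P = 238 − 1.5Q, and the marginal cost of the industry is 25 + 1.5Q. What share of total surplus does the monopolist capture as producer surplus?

PS/TS = 0.75

Monopoly sets MR = MC: 238 − 3Q = 25 + 1.5Q ⇒ Q = 142/3, P = 238 − 1.5·142/3 = 167.
CS = ½·(238 − 167)·142/3 = 5041/3.
PS = P·Q − VC(Q) = 167·142/3 − (25·142/3 + ½·1.5·(142/3)²) = 5041.
Share captured = PS/TS = 5041/(20164/3) = 0.75.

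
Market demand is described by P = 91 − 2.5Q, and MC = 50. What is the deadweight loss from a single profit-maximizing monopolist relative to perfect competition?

DWL = 84.05

Competitive firms price at marginal cost: P = 50, giving Q = 16.4.
The monopolist equates marginal revenue to marginal cost: 91 − 5Q = 50, so Q = 8.2. From demand, P = 70.5.
DWL is the triangle between Q = 8.2 and Q = 16.4: ½·(16.4 − 8.2)·(70.5 − 50) = 84.05.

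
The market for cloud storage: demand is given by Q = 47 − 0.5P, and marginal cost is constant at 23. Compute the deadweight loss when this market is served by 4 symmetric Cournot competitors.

Inverting demand: P = 94 − 2Q.
Under competition P = MC = 23, so Q = (94 − 23)/2 = 35.5.
With 4 symmetric Cournot firms, each firm's FOC gives 94 − 10q = 23, so q = 7.1, Q = 4·7.1 = 28.4, and P = 37.2.
DWL is the triangle between Q = 28.4 and Q = 35.5: ½·(35.5 − 28.4)·(37.2 − 23) = 50.41.

DWL = 50.41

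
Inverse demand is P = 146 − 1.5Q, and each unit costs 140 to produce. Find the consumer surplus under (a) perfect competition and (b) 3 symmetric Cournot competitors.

Under competition P = MC = 140, so Q = (146 − 140)/1.5 = 4.
CS = ½·(146 − 140)·4 = 12.
In a 3-firm Cournot equilibrium, symmetry and the first-order condition give q = (146 − 140)/(6) = 1. So Q = 3 and P = 141.5.
CS = ½·(146 − 141.5)·3 = 6.75.

Competition: CS = 12; Cournot: CS = 6.75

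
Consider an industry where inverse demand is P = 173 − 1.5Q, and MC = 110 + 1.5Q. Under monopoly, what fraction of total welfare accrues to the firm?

Monopoly sets MR = MC: 173 − 3Q = 110 + 1.5Q ⇒ Q = 14, P = 173 − 1.5·14 = 152.
CS = ½·(173 − 152)·14 = 147.
PS = P·Q − VC(Q) = 152·14 − (110·14 + ½·1.5·14²) = 441.
Share captured = PS/TS = 441/588 = 0.75.

PS/TS = 0.75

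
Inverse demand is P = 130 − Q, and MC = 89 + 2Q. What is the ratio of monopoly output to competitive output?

Q_m/Q_c = 0.75

Monopoly sets MR = MC: 130 − 2Q = 89 + 2Q ⇒ Q = 10.25, P = 130 − 10.25 = 119.75.
Competitive equilibrium sets price equal to marginal cost: 130 − Q = 89 + 2Q, so Q = 41/3 and P = 349/3.
Ratio Q_m/Q_c = 10.25/(41/3) = 0.75.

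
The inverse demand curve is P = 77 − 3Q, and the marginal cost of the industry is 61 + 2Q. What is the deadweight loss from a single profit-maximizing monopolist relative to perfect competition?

Under competition P = MC: 77 − 3Q = 61 + 2Q ⇒ Q = 3.2, P = 67.4.
Monopoly sets MR = MC: 77 − 6Q = 61 + 2Q ⇒ Q = 2, P = 77 − 3·2 = 71.
CS = ½·(77 − 67.4)·3.2 = 15.36; PS = (67.4·3.2 − 61·3.2 − ½·2·3.2²) = 10.24; TS = 25.6.
CS = ½·(77 − 71)·2 = 6; PS = (71·2 − 61·2 − ½·2·2²) = 16; TS = 22.
DWL = 25.6 − 22 = 3.6.

DWL = 3.6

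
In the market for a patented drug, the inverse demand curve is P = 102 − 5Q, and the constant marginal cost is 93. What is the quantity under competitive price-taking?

Q = 1.8

Competitive firms price at marginal cost: P = 93, giving Q = 1.8.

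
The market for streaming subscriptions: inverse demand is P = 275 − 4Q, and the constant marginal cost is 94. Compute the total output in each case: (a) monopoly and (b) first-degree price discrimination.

The monopolist equates marginal revenue to marginal cost: 275 − 8Q = 94, so Q = 22.625. From demand, P = 184.5.
Under first-degree price discrimination the firm charges each unit its demand price and produces up to where P = MC, i.e. Q = 45.25. Consumer surplus is zero; producer surplus equals total surplus.

Monopoly: Q = 22.625; Perfect PD: Q = 45.25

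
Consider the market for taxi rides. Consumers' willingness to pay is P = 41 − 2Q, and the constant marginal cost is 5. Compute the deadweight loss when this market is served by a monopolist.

Competitive firms price at marginal cost: P = 5, giving Q = 18.
Monopoly sets MR = MC: 41 − 4Q = 5 ⇒ Q = 9, P = 41 − 2·9 = 23.
DWL is the triangle between Q = 9 and Q = 18: ½·(18 − 9)·(23 − 5) = 81.

DWL = 81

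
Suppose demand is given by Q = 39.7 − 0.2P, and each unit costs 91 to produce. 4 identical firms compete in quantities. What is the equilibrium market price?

P = 112.5

Inverting demand: P = 198.5 − 5Q.
Cournot with 4 identical firms: the symmetric best-response condition is 198.5 − 25q = 91. Each firm produces q = 4.3, total output Q = 17.2, price P = 112.5.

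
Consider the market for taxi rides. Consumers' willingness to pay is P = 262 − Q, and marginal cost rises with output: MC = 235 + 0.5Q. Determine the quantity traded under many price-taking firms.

Q = 18

Competitive equilibrium sets price equal to marginal cost: 262 − Q = 235 + 0.5Q, so Q = 18 and P = 244.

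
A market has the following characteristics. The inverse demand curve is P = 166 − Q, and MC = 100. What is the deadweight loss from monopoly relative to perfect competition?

Under competition P = MC = 100, so Q = (166 − 100)/1 = 66.
Monopoly sets MR = MC: 166 − 2Q = 100 ⇒ Q = 33, P = 166 − 33 = 133.
DWL is the triangle between Q = 33 and Q = 66: ½·(66 − 33)·(133 − 100) = 544.5.

DWL = 544.5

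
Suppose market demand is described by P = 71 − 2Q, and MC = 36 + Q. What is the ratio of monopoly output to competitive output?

Q_m/Q_c = 0.6

The monopolist equates marginal revenue to marginal cost: 71 − 4Q = 36 + Q, so Q = 7. From demand, P = 57.
Competitive equilibrium sets price equal to marginal cost: 71 − 2Q = 36 + Q, so Q = 35/3 and P = 143/3.
Ratio Q_m/Q_c = 7/(35/3) = 0.6.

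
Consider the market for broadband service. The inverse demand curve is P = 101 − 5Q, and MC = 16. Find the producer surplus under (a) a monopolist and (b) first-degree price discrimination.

Monopoly: PS = 361.25; Perfect PD: PS = 722.5

Monopoly sets MR = MC: 101 − 10Q = 16 ⇒ Q = 8.5, P = 101 − 5·8.5 = 58.5.
PS = (58.5 − 16)·8.5 = 361.25.
With perfect price discrimination, output is the efficient level Q = 17 (where demand meets MC), but every buyer pays their willingness to pay: CS = 0 and PS = total surplus.
PS = ½·(101 − 16)·17 = 722.5.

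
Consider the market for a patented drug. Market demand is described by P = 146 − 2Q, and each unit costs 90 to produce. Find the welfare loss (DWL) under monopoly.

Perfect competition: P = MC = 90, so 146 − 2Q = 90 and Q = 28.
The monopolist equates marginal revenue to marginal cost: 146 − 4Q = 90, so Q = 14. From demand, P = 118.
DWL is the triangle between Q = 14 and Q = 28: ½·(28 − 14)·(118 − 90) = 196.

DWL = 196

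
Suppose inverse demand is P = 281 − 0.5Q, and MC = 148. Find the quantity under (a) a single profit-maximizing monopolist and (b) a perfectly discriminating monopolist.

Monopoly: Q = 133; Perfect PD: Q = 266

Monopoly sets MR = MC: 281 − Q = 148 ⇒ Q = 133, P = 281 − 0.5·133 = 214.5.
A perfectly discriminating monopolist sells every unit with P(Q) ≥ MC(Q), so output equals the competitive quantity Q = 266. Each buyer pays their reservation price, so CS = 0 and the firm captures all surplus.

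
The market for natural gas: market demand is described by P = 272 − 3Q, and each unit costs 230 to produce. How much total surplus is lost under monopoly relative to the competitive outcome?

DWL = 73.5

Perfect competition: P = MC = 230, so 272 − 3Q = 230 and Q = 14.
The monopolist equates marginal revenue to marginal cost: 272 − 6Q = 230, so Q = 7. From demand, P = 251.
DWL is the triangle between Q = 7 and Q = 14: ½·(14 − 7)·(251 − 230) = 73.5.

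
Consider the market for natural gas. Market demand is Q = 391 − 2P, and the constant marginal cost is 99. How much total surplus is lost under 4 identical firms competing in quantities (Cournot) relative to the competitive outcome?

Inverting demand: P = 195.5 − 0.5Q.
Under competition P = MC = 99, so Q = (195.5 − 99)/0.5 = 193.
With 4 symmetric Cournot firms, each firm's FOC gives 195.5 − 2.5q = 99, so q = 38.6, Q = 4·38.6 = 154.4, and P = 118.3.
DWL is the triangle between Q = 154.4 and Q = 193: ½·(193 − 154.4)·(118.3 − 99) = 372.49.

DWL = 372.49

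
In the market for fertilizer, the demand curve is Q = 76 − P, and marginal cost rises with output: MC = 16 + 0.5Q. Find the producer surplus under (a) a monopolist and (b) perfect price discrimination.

Inverting demand: P = 76 − Q.
A monopolist chooses Q where MR = MC. MR = 76 − 2Q; setting this equal to 16 + 0.5Q gives Q = 24 and P = 52.
PS = P·Q − VC(Q) = 52·24 − (16·24 + ½·0.5·24²) = 720.
With perfect price discrimination, output is the efficient level Q = 40 (where demand meets MC), but every buyer pays their willingness to pay: CS = 0 and PS = total surplus.
PS = ½·(76 − 16)·40 = 1200.

Monopoly: PS = 720; Perfect PD: PS = 1200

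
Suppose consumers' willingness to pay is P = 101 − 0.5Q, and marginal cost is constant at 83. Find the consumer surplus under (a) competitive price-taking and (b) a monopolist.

Competitive firms price at marginal cost: P = 83, giving Q = 36.
CS = ½·(101 − 83)·36 = 324.
The monopolist equates marginal revenue to marginal cost: 101 − Q = 83, so Q = 18. From demand, P = 92.
CS = ½·(101 − 92)·18 = 81.

Competition: CS = 324; Monopoly: CS = 81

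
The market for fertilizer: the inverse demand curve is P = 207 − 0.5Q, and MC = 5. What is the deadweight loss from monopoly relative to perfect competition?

Perfect competition: P = MC = 5, so 207 − 0.5Q = 5 and Q = 404.
Monopoly sets MR = MC: 207 − Q = 5 ⇒ Q = 202, P = 207 − 0.5·202 = 106.
DWL is the triangle between Q = 202 and Q = 404: ½·(404 − 202)·(106 − 5) = 10201.

DWL = 10201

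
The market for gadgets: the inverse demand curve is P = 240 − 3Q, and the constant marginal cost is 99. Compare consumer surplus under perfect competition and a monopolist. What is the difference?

CS falls by 2485.125

Competitive firms price at marginal cost: P = 99, giving Q = 47.
CS = ½·(240 − 99)·47 = 3313.5.
The monopolist equates marginal revenue to marginal cost: 240 − 6Q = 99, so Q = 23.5. From demand, P = 169.5.
CS = ½·(240 − 169.5)·23.5 = 828.375.
Change in consumer surplus: 828.375 − 3313.5 = −2485.125.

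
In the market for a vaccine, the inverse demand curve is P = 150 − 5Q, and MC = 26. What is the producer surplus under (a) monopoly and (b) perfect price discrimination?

The monopolist equates marginal revenue to marginal cost: 150 − 10Q = 26, so Q = 12.4. From demand, P = 88.
PS = (88 − 26)·12.4 = 768.8.
Under first-degree price discrimination the firm charges each unit its demand price and produces up to where P = MC, i.e. Q = 24.8. Consumer surplus is zero; producer surplus equals total surplus.
PS = ½·(150 − 26)·24.8 = 1537.6.

Monopoly: PS = 768.8; Perfect PD: PS = 1537.6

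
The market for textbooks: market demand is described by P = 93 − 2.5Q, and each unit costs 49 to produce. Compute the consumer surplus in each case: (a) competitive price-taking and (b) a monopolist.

Competitive firms price at marginal cost: P = 49, giving Q = 17.6.
CS = ½·(93 − 49)·17.6 = 387.2.
The monopolist equates marginal revenue to marginal cost: 93 − 5Q = 49, so Q = 8.8. From demand, P = 71.
CS = ½·(93 − 71)·8.8 = 96.8.

Competition: CS = 387.2; Monopoly: CS = 96.8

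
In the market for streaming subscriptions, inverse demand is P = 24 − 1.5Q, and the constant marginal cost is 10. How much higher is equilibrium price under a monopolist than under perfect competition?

Equilibrium price rises by 7

Perfect competition: P = MC = 10, so 24 − 1.5Q = 10 and Q = 28/3.
Monopoly sets MR = MC: 24 − 3Q = 10 ⇒ Q = 14/3, P = 24 − 1.5·14/3 = 17.
Change in equilibrium price: 17 − 10 = 7.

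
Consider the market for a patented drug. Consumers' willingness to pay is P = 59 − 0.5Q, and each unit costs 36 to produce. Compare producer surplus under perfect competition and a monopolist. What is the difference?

Under competition P = MC = 36, so Q = (59 − 36)/0.5 = 46.
PS = (36 − 36)·46 = 0.
The monopolist equates marginal revenue to marginal cost: 59 − Q = 36, so Q = 23. From demand, P = 47.5.
PS = (47.5 − 36)·23 = 264.5.
Change in producer surplus: 264.5 − 0 = 264.5.

Producer surplus rises by 264.5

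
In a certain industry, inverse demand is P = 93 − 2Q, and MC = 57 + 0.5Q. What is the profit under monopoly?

A monopolist chooses Q where MR = MC. MR = 93 − 4Q; setting this equal to 57 + 0.5Q gives Q = 8 and P = 77.
Profit = 77·8 − (57·8 + ½·0.5·8²) = 144.

Profit = 144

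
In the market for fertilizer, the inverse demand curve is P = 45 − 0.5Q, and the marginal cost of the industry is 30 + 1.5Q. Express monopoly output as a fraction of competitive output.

Monopoly sets MR = MC: 45 − Q = 30 + 1.5Q ⇒ Q = 6, P = 45 − 0.5·6 = 42.
Under competition P = MC: 45 − 0.5Q = 30 + 1.5Q ⇒ Q = 7.5, P = 41.25.
Ratio Q_m/Q_c = 6/7.5 = 0.8.

Q_m/Q_c = 0.8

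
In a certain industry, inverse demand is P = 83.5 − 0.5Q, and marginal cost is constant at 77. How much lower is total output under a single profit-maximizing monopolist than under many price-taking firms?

Total output falls by 6.5

Perfect competition: P = MC = 77, so 83.5 − 0.5Q = 77 and Q = 13.
A monopolist chooses Q where MR = MC. MR = 83.5 − Q; setting this equal to 77 gives Q = 6.5 and P = 80.25.
Change in total output: 6.5 − 13 = −6.5.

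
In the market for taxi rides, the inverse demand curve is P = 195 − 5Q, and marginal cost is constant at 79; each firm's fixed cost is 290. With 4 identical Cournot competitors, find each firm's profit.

π_i = −182.352

With 4 symmetric Cournot firms, each firm's FOC gives 195 − 25q = 79, so q = 4.64, Q = 4·4.64 = 18.56, and P = 102.2.
Each firm's profit = (102.2 − 79)·4.64 − 290 = −182.352.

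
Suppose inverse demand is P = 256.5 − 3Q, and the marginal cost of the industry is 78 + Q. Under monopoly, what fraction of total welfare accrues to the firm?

PS/TS = 0.7

The monopolist equates marginal revenue to marginal cost: 256.5 − 6Q = 78 + Q, so Q = 25.5. From demand, P = 180.
CS = ½·(256.5 − 180)·25.5 = 975.375.
PS = P·Q − VC(Q) = 180·25.5 − (78·25.5 + ½·1·25.5²) = 2275.875.
Share captured = PS/TS = 2275.875/3251.25 = 0.7.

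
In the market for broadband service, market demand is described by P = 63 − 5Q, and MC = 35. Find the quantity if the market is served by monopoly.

A monopolist chooses Q where MR = MC. MR = 63 − 10Q; setting this equal to 35 gives Q = 2.8 and P = 49.

Q = 2.8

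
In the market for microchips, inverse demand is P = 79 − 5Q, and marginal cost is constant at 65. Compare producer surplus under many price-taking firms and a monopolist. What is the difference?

Competitive firms price at marginal cost: P = 65, giving Q = 2.8.
PS = (65 − 65)·2.8 = 0.
The monopolist equates marginal revenue to marginal cost: 79 − 10Q = 65, so Q = 1.4. From demand, P = 72.
PS = (72 − 65)·1.4 = 9.8.
Change in producer surplus: 9.8 − 0 = 9.8.

Producer surplus rises by 9.8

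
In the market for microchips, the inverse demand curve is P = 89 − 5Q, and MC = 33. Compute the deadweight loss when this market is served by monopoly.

DWL = 78.4

Perfect competition: P = MC = 33, so 89 − 5Q = 33 and Q = 11.2.
A monopolist chooses Q where MR = MC. MR = 89 − 10Q; setting this equal to 33 gives Q = 5.6 and P = 61.
DWL is the triangle between Q = 5.6 and Q = 11.2: ½·(11.2 − 5.6)·(61 − 33) = 78.4.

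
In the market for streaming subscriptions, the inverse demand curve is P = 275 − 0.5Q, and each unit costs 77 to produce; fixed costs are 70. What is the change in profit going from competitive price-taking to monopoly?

Perfect competition: P = MC = 77, so 275 − 0.5Q = 77 and Q = 396.
Profit = (77 − 77)·396 − 70 = −70.
Monopoly sets MR = MC: 275 − Q = 77 ⇒ Q = 198, P = 275 − 0.5·198 = 176.
Profit = (176 − 77)·198 − 70 = 19532.
Change in profit: 19532 − −70 = 19602.

Profit rises by 19602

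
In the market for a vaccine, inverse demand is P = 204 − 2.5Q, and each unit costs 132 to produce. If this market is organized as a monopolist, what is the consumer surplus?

CS = 259.2

Monopoly sets MR = MC: 204 − 5Q = 132 ⇒ Q = 14.4, P = 204 − 2.5·14.4 = 168.
CS = ½·(204 − 168)·14.4 = 259.2.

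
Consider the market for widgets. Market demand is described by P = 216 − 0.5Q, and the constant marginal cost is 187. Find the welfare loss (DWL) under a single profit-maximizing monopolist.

Perfect competition: P = MC = 187, so 216 − 0.5Q = 187 and Q = 58.
A monopolist chooses Q where MR = MC. MR = 216 − Q; setting this equal to 187 gives Q = 29 and P = 201.5.
DWL is the triangle between Q = 29 and Q = 58: ½·(58 − 29)·(201.5 − 187) = 210.25.

DWL = 210.25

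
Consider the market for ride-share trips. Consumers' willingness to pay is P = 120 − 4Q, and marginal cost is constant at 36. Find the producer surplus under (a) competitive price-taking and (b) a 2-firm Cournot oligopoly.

Competitive firms price at marginal cost: P = 36, giving Q = 21.
PS = (36 − 36)·21 = 0.
In a 2-firm Cournot equilibrium, symmetry and the first-order condition give q = (120 − 36)/(12) = 7. So Q = 14 and P = 64.
PS = (64 − 36)·14 = 392.

Competition: PS = 0; Cournot: PS = 392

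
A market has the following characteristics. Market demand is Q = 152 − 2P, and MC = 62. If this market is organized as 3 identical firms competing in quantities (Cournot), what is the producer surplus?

PS = 73.5

Inverting demand: P = 76 − 0.5Q.
In a 3-firm Cournot equilibrium, symmetry and the first-order condition give q = (76 − 62)/(2) = 7. So Q = 21 and P = 65.5.
PS = (65.5 − 62)·21 = 73.5.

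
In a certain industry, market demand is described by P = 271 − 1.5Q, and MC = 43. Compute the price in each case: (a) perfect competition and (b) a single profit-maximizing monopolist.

Perfect competition: P = MC = 43, so 271 − 1.5Q = 43 and Q = 152.
A monopolist chooses Q where MR = MC. MR = 271 − 3Q; setting this equal to 43 gives Q = 76 and P = 157.

Competition: P = 43; Monopoly: P = 157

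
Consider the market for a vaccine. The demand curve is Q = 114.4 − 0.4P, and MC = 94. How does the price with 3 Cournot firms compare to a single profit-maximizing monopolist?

Inverting demand: P = 286 − 2.5Q.
With 3 symmetric Cournot firms, each firm's FOC gives 286 − 10q = 94, so q = 19.2, Q = 3·19.2 = 57.6, and P = 142.
The monopolist equates marginal revenue to marginal cost: 286 − 5Q = 94, so Q = 38.4. From demand, P = 190.

Cournot: P = 142; Monopoly: P = 190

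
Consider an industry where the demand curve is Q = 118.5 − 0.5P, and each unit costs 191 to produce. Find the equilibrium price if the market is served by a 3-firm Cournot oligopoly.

P = 202.5

Inverting demand: P = 237 − 2Q.
In a 3-firm Cournot equilibrium, symmetry and the first-order condition give q = (237 − 191)/(8) = 5.75. So Q = 17.25 and P = 202.5.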